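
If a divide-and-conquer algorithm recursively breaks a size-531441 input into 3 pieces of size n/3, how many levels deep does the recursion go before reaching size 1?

For divide and conquer with division factor 3:

Problem sizes at each level:
Level 0: 531441
Level 1: 177147
Level 2: 59049
Level 3: 19683
Level 4: 6561
Level 5: 2187
Level 6: 729
Level 7: 243
Level 8: 81
Level 9: 27
Level 10: 9
Level 11: 3
Level 12: 1

The root is level 0 and the size-1 base case is level 12 (the tree spans levels 0 through 12, i.e. 13 levels counting the root), so the depth is the number of divisions: log_3(531441) = 12

The recursion tree depth is log_3(531441) = 12. At each level, the problem size is divided by 3, so it takes 12 divisions to reduce to a base case of size 1. The algorithm makes 3 recursive calls at each level.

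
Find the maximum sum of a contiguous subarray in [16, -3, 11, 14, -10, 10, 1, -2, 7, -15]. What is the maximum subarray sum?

Using Kadane's algorithm on [16, -3, 11, 14, -10, 10, 1, -2, 7, -15]:

Scanning through the array:
Position 1 (value -3): max_ending_here = 13, max_so_far = 16
Position 2 (value 11): max_ending_here = 24, max_so_far = 24
Position 3 (value 14): max_ending_here = 38, max_so_far = 38
Position 4 (value -10): max_ending_here = 28, max_so_far = 38
Position 5 (value 10): max_ending_here = 38, max_so_far = 38
Position 6 (value 1): max_ending_here = 39, max_so_far = 39
Position 7 (value -2): max_ending_here = 37, max_so_far = 39
Position 8 (value 7): max_ending_here = 44, max_so_far = 44
Position 9 (value -15): max_ending_here = 29, max_so_far = 44

Maximum subarray: [16, -3, 11, 14, -10, 10, 1, -2, 7]
Maximum sum: 44

The maximum subarray is [16, -3, 11, 14, -10, 10, 1, -2, 7] with sum 44. This subarray runs from index 0 to index 8.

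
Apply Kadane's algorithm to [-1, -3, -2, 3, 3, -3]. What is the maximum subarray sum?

Using Kadane's algorithm on [-1, -3, -2, 3, 3, -3]:

Scanning through the array:
Position 1 (value -3): max_ending_here = -3, max_so_far = -1
Position 2 (value -2): max_ending_here = -2, max_so_far = -1
Position 3 (value 3): max_ending_here = 3, max_so_far = 3
Position 4 (value 3): max_ending_here = 6, max_so_far = 6
Position 5 (value -3): max_ending_here = 3, max_so_far = 6

Maximum subarray: [3, 3]
Maximum sum: 6

The maximum subarray is [3, 3] with sum 6. This subarray runs from index 3 to index 4.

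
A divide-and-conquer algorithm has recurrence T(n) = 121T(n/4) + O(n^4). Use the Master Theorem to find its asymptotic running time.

Master Theorem for T(n) = 121T(n/4) + O(n^4):

a = 121, b = 4, c = 4
log_b(a) = log_4(121) = 3.4594

Case 3: c = 4 > log_4(121) = 3.4594
T(n) = O(n^4) = O(n^4)

For T(n) = 121T(n/4) + O(n^4): log_4(121) = 3.4594. This is Case 3 of the Master Theorem (c > log_b(a), work dominated by root), giving O(n^4).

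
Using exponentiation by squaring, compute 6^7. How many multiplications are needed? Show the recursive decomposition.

Computing 6^7 by squaring (build up from 6^1; each line after the first costs one multiplication):

6^1 = 6
6^2 = (6^1)^2 = 6^2 = 36
6^3 = 6 * 6^2 = 6 * 36 = 216
6^6 = (6^3)^2 = 216^2 = 46656
6^7 = 6 * 6^6 = 6 * 46656 = 279936

Result: 279936
Multiplications needed: 4 (4 lines after 6^1)

6^7 = 279936. Using exponentiation by squaring, this requires 4 multiplications. The key idea: if the exponent is even, square the half-power; if odd, multiply by the base once.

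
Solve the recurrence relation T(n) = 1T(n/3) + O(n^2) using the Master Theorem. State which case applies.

Master Theorem for T(n) = 1T(n/3) + O(n^2):

a = 1, b = 3, c = 2
log_b(a) = log_3(1) = 0.0000

Case 3: c = 2 > log_3(1) = 0.0000
T(n) = O(n^2) = O(n^2)

For T(n) = 1T(n/3) + O(n^2): log_3(1) = 0.0000. This is Case 3 of the Master Theorem (c > log_b(a), work dominated by root), giving O(n^2).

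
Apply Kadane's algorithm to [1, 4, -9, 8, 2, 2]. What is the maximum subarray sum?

Using Kadane's algorithm on [1, 4, -9, 8, 2, 2]:

Scanning through the array:
Position 1 (value 4): max_ending_here = 5, max_so_far = 5
Position 2 (value -9): max_ending_here = -4, max_so_far = 5
Position 3 (value 8): max_ending_here = 8, max_so_far = 8
Position 4 (value 2): max_ending_here = 10, max_so_far = 10
Position 5 (value 2): max_ending_here = 12, max_so_far = 12

Maximum subarray: [8, 2, 2]
Maximum sum: 12

The maximum subarray is [8, 2, 2] with sum 12. This subarray runs from index 3 to index 5.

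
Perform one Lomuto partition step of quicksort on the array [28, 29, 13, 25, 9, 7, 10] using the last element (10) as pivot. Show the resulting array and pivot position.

Lomuto partition with pivot = 10:

Initial array: [28, 29, 13, 25, 9, 7, 10]

arr[0]=28 > 10: no swap
arr[1]=29 > 10: no swap
arr[2]=13 > 10: no swap
arr[3]=25 > 10: no swap
arr[4]=9 <= 10: swap with position 0, array becomes [9, 29, 13, 25, 28, 7, 10]
arr[5]=7 <= 10: swap with position 1, array becomes [9, 7, 13, 25, 28, 29, 10]

Place pivot at position 2: [9, 7, 10, 25, 28, 29, 13]
Pivot position: 2

After partitioning with pivot 10, the array becomes [9, 7, 10, 25, 28, 29, 13]. The pivot is placed at index 2. All elements to the left of the pivot are <= 10, and all elements to the right are > 10.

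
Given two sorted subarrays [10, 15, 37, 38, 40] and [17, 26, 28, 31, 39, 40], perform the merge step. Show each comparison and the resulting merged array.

Merging process:

Compare 10 vs 17: take 10 from left. Merged: [10]
Compare 15 vs 17: take 15 from left. Merged: [10, 15]
Compare 37 vs 17: take 17 from right. Merged: [10, 15, 17]
Compare 37 vs 26: take 26 from right. Merged: [10, 15, 17, 26]
Compare 37 vs 28: take 28 from right. Merged: [10, 15, 17, 26, 28]
Compare 37 vs 31: take 31 from right. Merged: [10, 15, 17, 26, 28, 31]
Compare 37 vs 39: take 37 from left. Merged: [10, 15, 17, 26, 28, 31, 37]
Compare 38 vs 39: take 38 from left. Merged: [10, 15, 17, 26, 28, 31, 37, 38]
Compare 40 vs 39: take 39 from right. Merged: [10, 15, 17, 26, 28, 31, 37, 38, 39]
Compare 40 vs 40: take 40 from left. Merged: [10, 15, 17, 26, 28, 31, 37, 38, 39, 40]
Append remaining from right: [40]. Merged: [10, 15, 17, 26, 28, 31, 37, 38, 39, 40, 40]

Final merged array: [10, 15, 17, 26, 28, 31, 37, 38, 39, 40, 40]
Total comparisons: 10

The merged array is [10, 15, 17, 26, 28, 31, 37, 38, 39, 40, 40], requiring 10 comparisons. The merge step runs in O(n) time where n is the total number of elements.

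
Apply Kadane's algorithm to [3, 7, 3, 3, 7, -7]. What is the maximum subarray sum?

Using Kadane's algorithm on [3, 7, 3, 3, 7, -7]:

Scanning through the array:
Position 1 (value 7): max_ending_here = 10, max_so_far = 10
Position 2 (value 3): max_ending_here = 13, max_so_far = 13
Position 3 (value 3): max_ending_here = 16, max_so_far = 16
Position 4 (value 7): max_ending_here = 23, max_so_far = 23
Position 5 (value -7): max_ending_here = 16, max_so_far = 23

Maximum subarray: [3, 7, 3, 3, 7]
Maximum sum: 23

The maximum subarray is [3, 7, 3, 3, 7] with sum 23. This subarray runs from index 0 to index 4.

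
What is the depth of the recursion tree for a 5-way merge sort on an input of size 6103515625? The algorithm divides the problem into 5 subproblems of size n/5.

For divide and conquer with division factor 5:

Problem sizes at each level:
Level 0: 6103515625
Level 1: 1220703125
Level 2: 244140625
Level 3: 48828125
Level 4: 9765625
Level 5: 1953125
Level 6: 390625
Level 7: 78125
Level 8: 15625
Level 9: 3125
Level 10: 625
Level 11: 125
Level 12: 25
Level 13: 5
Level 14: 1

The root is level 0 and the size-1 base case is level 14 (the tree spans levels 0 through 14, i.e. 15 levels counting the root), so the depth is the number of divisions: log_5(6103515625) = 14

The recursion tree depth is log_5(6103515625) = 14. At each level, the problem size is divided by 5, so it takes 14 divisions to reduce to a base case of size 1. The algorithm makes 5 recursive calls at each level.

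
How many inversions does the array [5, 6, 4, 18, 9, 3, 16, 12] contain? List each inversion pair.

Finding inversions in [5, 6, 4, 18, 9, 3, 16, 12]:

(0, 2): arr[0]=5 > arr[2]=4
(0, 5): arr[0]=5 > arr[5]=3
(1, 2): arr[1]=6 > arr[2]=4
(1, 5): arr[1]=6 > arr[5]=3
(2, 5): arr[2]=4 > arr[5]=3
(3, 4): arr[3]=18 > arr[4]=9
(3, 5): arr[3]=18 > arr[5]=3
(3, 6): arr[3]=18 > arr[6]=16
(3, 7): arr[3]=18 > arr[7]=12
(4, 5): arr[4]=9 > arr[5]=3
(6, 7): arr[6]=16 > arr[7]=12

Total inversions: 11

The array has 11 inversion(s): (0,2), (0,5), (1,2), (1,5), (2,5), (3,4), (3,5), (3,6), (3,7), (4,5), (6,7). Each pair (i,j) satisfies i < j and arr[i] > arr[j].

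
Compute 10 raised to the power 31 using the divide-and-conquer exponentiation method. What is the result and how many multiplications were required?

Computing 10^31 by squaring (build up from 10^1; each line after the first costs one multiplication):

10^1 = 10
10^2 = (10^1)^2 = 10^2 = 100
10^3 = 10 * 10^2 = 10 * 100 = 1000
10^6 = (10^3)^2 = 1000^2 = 1000000
10^7 = 10 * 10^6 = 10 * 1000000 = 10000000
10^14 = (10^7)^2 = 10000000^2 = 100000000000000
10^15 = 10 * 10^14 = 10 * 100000000000000 = 1000000000000000
10^30 = (10^15)^2 = 1000000000000000^2 = 1000000000000000000000000000000
10^31 = 10 * 10^30 = 10 * 1000000000000000000000000000000 = 10000000000000000000000000000000

Result: 10000000000000000000000000000000
Multiplications needed: 8 (8 lines after 10^1)

10^31 = 10000000000000000000000000000000. Using exponentiation by squaring, this requires 8 multiplications. The key idea: if the exponent is even, square the half-power; if odd, multiply by the base once.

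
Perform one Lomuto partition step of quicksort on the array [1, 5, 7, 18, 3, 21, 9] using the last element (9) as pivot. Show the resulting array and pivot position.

Lomuto partition with pivot = 9:

Initial array: [1, 5, 7, 18, 3, 21, 9]

arr[0]=1 <= 9: swap with position 0, array becomes [1, 5, 7, 18, 3, 21, 9]
arr[1]=5 <= 9: swap with position 1, array becomes [1, 5, 7, 18, 3, 21, 9]
arr[2]=7 <= 9: swap with position 2, array becomes [1, 5, 7, 18, 3, 21, 9]
arr[3]=18 > 9: no swap
arr[4]=3 <= 9: swap with position 3, array becomes [1, 5, 7, 3, 18, 21, 9]
arr[5]=21 > 9: no swap

Place pivot at position 4: [1, 5, 7, 3, 9, 21, 18]
Pivot position: 4

After partitioning with pivot 9, the array becomes [1, 5, 7, 3, 9, 21, 18]. The pivot is placed at index 4. All elements to the left of the pivot are <= 9, and all elements to the right are > 9.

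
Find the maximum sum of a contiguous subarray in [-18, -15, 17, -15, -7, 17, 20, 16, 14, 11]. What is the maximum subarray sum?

Using Kadane's algorithm on [-18, -15, 17, -15, -7, 17, 20, 16, 14, 11]:

Scanning through the array:
Position 1 (value -15): max_ending_here = -15, max_so_far = -15
Position 2 (value 17): max_ending_here = 17, max_so_far = 17
Position 3 (value -15): max_ending_here = 2, max_so_far = 17
Position 4 (value -7): max_ending_here = -5, max_so_far = 17
Position 5 (value 17): max_ending_here = 17, max_so_far = 17
Position 6 (value 20): max_ending_here = 37, max_so_far = 37
Position 7 (value 16): max_ending_here = 53, max_so_far = 53
Position 8 (value 14): max_ending_here = 67, max_so_far = 67
Position 9 (value 11): max_ending_here = 78, max_so_far = 78

Maximum subarray: [17, 20, 16, 14, 11]
Maximum sum: 78

The maximum subarray is [17, 20, 16, 14, 11] with sum 78. This subarray runs from index 5 to index 9.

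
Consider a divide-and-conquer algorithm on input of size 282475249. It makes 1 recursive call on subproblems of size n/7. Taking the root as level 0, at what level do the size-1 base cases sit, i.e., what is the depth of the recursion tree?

For divide and conquer with division factor 7:

Problem sizes at each level:
Level 0: 282475249
Level 1: 40353607
Level 2: 5764801
Level 3: 823543
Level 4: 117649
Level 5: 16807
Level 6: 2401
Level 7: 343
Level 8: 49
Level 9: 7
Level 10: 1

The root is level 0 and the size-1 base case is level 10 (the tree spans levels 0 through 10, i.e. 11 levels counting the root), so the depth is the number of divisions: log_7(282475249) = 10

The recursion tree depth is log_7(282475249) = 10. At each level, the problem size is divided by 7, so it takes 10 divisions to reduce to a base case of size 1. The algorithm makes 1 recursive call at each level.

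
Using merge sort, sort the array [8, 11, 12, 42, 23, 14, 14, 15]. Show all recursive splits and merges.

Merge sort trace:

Split: [8, 11, 12, 42, 23, 14, 14, 15] -> [8, 11, 12, 42] and [23, 14, 14, 15]
  Split: [8, 11, 12, 42] -> [8, 11] and [12, 42]
    Split: [8, 11] -> [8] and [11]
    Merge: [8] + [11] -> [8, 11]
    Split: [12, 42] -> [12] and [42]
    Merge: [12] + [42] -> [12, 42]
  Merge: [8, 11] + [12, 42] -> [8, 11, 12, 42]
  Split: [23, 14, 14, 15] -> [23, 14] and [14, 15]
    Split: [23, 14] -> [23] and [14]
    Merge: [23] + [14] -> [14, 23]
    Split: [14, 15] -> [14] and [15]
    Merge: [14] + [15] -> [14, 15]
  Merge: [14, 23] + [14, 15] -> [14, 14, 15, 23]
Merge: [8, 11, 12, 42] + [14, 14, 15, 23] -> [8, 11, 12, 14, 14, 15, 23, 42]

Final sorted array: [8, 11, 12, 14, 14, 15, 23, 42]

The merge sort proceeds by recursively splitting the array and merging sorted halves.
After all merges, the sorted array is [8, 11, 12, 14, 14, 15, 23, 42].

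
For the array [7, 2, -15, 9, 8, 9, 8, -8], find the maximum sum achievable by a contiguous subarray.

Using Kadane's algorithm on [7, 2, -15, 9, 8, 9, 8, -8]:

Scanning through the array:
Position 1 (value 2): max_ending_here = 9, max_so_far = 9
Position 2 (value -15): max_ending_here = -6, max_so_far = 9
Position 3 (value 9): max_ending_here = 9, max_so_far = 9
Position 4 (value 8): max_ending_here = 17, max_so_far = 17
Position 5 (value 9): max_ending_here = 26, max_so_far = 26
Position 6 (value 8): max_ending_here = 34, max_so_far = 34
Position 7 (value -8): max_ending_here = 26, max_so_far = 34

Maximum subarray: [9, 8, 9, 8]
Maximum sum: 34

The maximum subarray is [9, 8, 9, 8] with sum 34. This subarray runs from index 3 to index 6.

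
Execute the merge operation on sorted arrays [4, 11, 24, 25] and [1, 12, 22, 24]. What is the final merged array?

Merging process:

Compare 4 vs 1: take 1 from right. Merged: [1]
Compare 4 vs 12: take 4 from left. Merged: [1, 4]
Compare 11 vs 12: take 11 from left. Merged: [1, 4, 11]
Compare 24 vs 12: take 12 from right. Merged: [1, 4, 11, 12]
Compare 24 vs 22: take 22 from right. Merged: [1, 4, 11, 12, 22]
Compare 24 vs 24: take 24 from left. Merged: [1, 4, 11, 12, 22, 24]
Compare 25 vs 24: take 24 from right. Merged: [1, 4, 11, 12, 22, 24, 24]
Append remaining from left: [25]. Merged: [1, 4, 11, 12, 22, 24, 24, 25]

Final merged array: [1, 4, 11, 12, 22, 24, 24, 25]
Total comparisons: 7

The merged array is [1, 4, 11, 12, 22, 24, 24, 25], requiring 7 comparisons. The merge step runs in O(n) time where n is the total number of elements.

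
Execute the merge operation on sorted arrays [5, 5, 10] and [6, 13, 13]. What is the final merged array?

Merging process:

Compare 5 vs 6: take 5 from left. Merged: [5]
Compare 5 vs 6: take 5 from left. Merged: [5, 5]
Compare 10 vs 6: take 6 from right. Merged: [5, 5, 6]
Compare 10 vs 13: take 10 from left. Merged: [5, 5, 6, 10]
Append remaining from right: [13, 13]. Merged: [5, 5, 6, 10, 13, 13]

Final merged array: [5, 5, 6, 10, 13, 13]
Total comparisons: 4

The merged array is [5, 5, 6, 10, 13, 13], requiring 4 comparisons. The merge step runs in O(n) time where n is the total number of elements.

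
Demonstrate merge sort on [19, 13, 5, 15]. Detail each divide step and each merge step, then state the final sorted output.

Merge sort trace:

Split: [19, 13, 5, 15] -> [19, 13] and [5, 15]
  Split: [19, 13] -> [19] and [13]
  Merge: [19] + [13] -> [13, 19]
  Split: [5, 15] -> [5] and [15]
  Merge: [5] + [15] -> [5, 15]
Merge: [13, 19] + [5, 15] -> [5, 13, 15, 19]

Final sorted array: [5, 13, 15, 19]

The merge sort proceeds by recursively splitting the array and merging sorted halves.
After all merges, the sorted array is [5, 13, 15, 19].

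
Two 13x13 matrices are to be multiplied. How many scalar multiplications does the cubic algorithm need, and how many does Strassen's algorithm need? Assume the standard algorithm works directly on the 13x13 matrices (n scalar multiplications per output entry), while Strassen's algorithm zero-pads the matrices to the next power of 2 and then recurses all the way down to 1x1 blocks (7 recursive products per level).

Matrix multiplication for 13x13 matrices:

Strassen's algorithm requires power-of-2 dimensions. Pad 13x13 to 16x16 (next power of 2).

Standard algorithm: 13^3 = 2197 multiplications
Strassen's algorithm: 7^(log2(16)) = 7^4 = 2401 multiplications
Difference: 2197 - 2401 = -204 (Strassen uses MORE here due to padding overhead — for small or just-over-power-of-2 n, padding can outweigh the per-level savings)

Standard: 2197 multiplications (13^3). Strassen: 2401 multiplications (7^4, after padding to 16x16). Strassen reduces 8 recursive multiplications to 7 at each level.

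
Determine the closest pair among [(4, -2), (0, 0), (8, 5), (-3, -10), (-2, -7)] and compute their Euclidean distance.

Computing all pairwise distances among 5 points:

d((4, -2), (0, 0)) = 4.4721
d((4, -2), (8, 5)) = 8.0623
d((4, -2), (-3, -10)) = 10.6301
d((4, -2), (-2, -7)) = 7.8102
d((0, 0), (8, 5)) = 9.434
d((0, 0), (-3, -10)) = 10.4403
d((0, 0), (-2, -7)) = 7.2801
d((8, 5), (-3, -10)) = 18.6011
d((8, 5), (-2, -7)) = 15.6205
d((-3, -10), (-2, -7)) = 3.1623 <-- minimum

Closest pair: (-3, -10) and (-2, -7) with distance 3.1623

The closest pair is (-3, -10) and (-2, -7) with Euclidean distance 3.1623. For 5 points, brute-force pairwise comparison is shown above. For large n, the divide-and-conquer algorithm (sort by x, recurse on halves, check the dividing strip) achieves O(n log n).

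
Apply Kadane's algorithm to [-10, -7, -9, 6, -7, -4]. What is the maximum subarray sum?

Using Kadane's algorithm on [-10, -7, -9, 6, -7, -4]:

Scanning through the array:
Position 1 (value -7): max_ending_here = -7, max_so_far = -7
Position 2 (value -9): max_ending_here = -9, max_so_far = -7
Position 3 (value 6): max_ending_here = 6, max_so_far = 6
Position 4 (value -7): max_ending_here = -1, max_so_far = 6
Position 5 (value -4): max_ending_here = -4, max_so_far = 6

Maximum subarray: [6]
Maximum sum: 6

The maximum subarray is [6] with sum 6. This subarray runs from index 3 to index 3.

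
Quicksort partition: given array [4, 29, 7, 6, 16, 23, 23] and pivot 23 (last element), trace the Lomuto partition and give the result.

Lomuto partition with pivot = 23:

Initial array: [4, 29, 7, 6, 16, 23, 23]

arr[0]=4 <= 23: swap with position 0, array becomes [4, 29, 7, 6, 16, 23, 23]
arr[1]=29 > 23: no swap
arr[2]=7 <= 23: swap with position 1, array becomes [4, 7, 29, 6, 16, 23, 23]
arr[3]=6 <= 23: swap with position 2, array becomes [4, 7, 6, 29, 16, 23, 23]
arr[4]=16 <= 23: swap with position 3, array becomes [4, 7, 6, 16, 29, 23, 23]
arr[5]=23 <= 23: swap with position 4, array becomes [4, 7, 6, 16, 23, 29, 23]

Place pivot at position 5: [4, 7, 6, 16, 23, 23, 29]
Pivot position: 5

After partitioning with pivot 23, the array becomes [4, 7, 6, 16, 23, 23, 29]. The pivot is placed at index 5. All elements to the left of the pivot are <= 23, and all elements to the right are > 23.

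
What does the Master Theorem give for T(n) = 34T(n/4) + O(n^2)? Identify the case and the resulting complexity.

Master Theorem for T(n) = 34T(n/4) + O(n^2):

a = 34, b = 4, c = 2
log_b(a) = log_4(34) = 2.5437

Case 1: c = 2 < log_4(34) = 2.5437
T(n) = O(n^(log_4 34))

For T(n) = 34T(n/4) + O(n^2): log_4(34) = 2.5437. This is Case 1 of the Master Theorem (c < log_b(a), work dominated by leaves), giving O(n^(log_4 34)).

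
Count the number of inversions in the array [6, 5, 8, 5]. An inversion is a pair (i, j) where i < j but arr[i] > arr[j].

Finding inversions in [6, 5, 8, 5]:

(0, 1): arr[0]=6 > arr[1]=5
(0, 3): arr[0]=6 > arr[3]=5
(2, 3): arr[2]=8 > arr[3]=5

Total inversions: 3

The array has 3 inversion(s): (0,1), (0,3), (2,3). Each pair (i,j) satisfies i < j and arr[i] > arr[j].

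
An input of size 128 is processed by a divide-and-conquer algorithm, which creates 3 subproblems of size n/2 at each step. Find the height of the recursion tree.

For divide and conquer with division factor 2:

Problem sizes at each level:
Level 0: 128
Level 1: 64
Level 2: 32
Level 3: 16
Level 4: 8
Level 5: 4
Level 6: 2
Level 7: 1

The root is level 0 and the size-1 base case is level 7 (the tree spans levels 0 through 7, i.e. 8 levels counting the root), so the depth is the number of divisions: log_2(128) = 7

The recursion tree depth is log_2(128) = 7. At each level, the problem size is divided by 2, so it takes 7 divisions to reduce to a base case of size 1. The algorithm makes 3 recursive calls at each level.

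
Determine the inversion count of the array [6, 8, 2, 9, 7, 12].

Finding inversions in [6, 8, 2, 9, 7, 12]:

(0, 2): arr[0]=6 > arr[2]=2
(1, 2): arr[1]=8 > arr[2]=2
(1, 4): arr[1]=8 > arr[4]=7
(3, 4): arr[3]=9 > arr[4]=7

Total inversions: 4

The array has 4 inversion(s): (0,2), (1,2), (1,4), (3,4). Each pair (i,j) satisfies i < j and arr[i] > arr[j].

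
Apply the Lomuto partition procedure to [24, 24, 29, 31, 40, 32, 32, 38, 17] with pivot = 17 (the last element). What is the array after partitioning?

Lomuto partition with pivot = 17:

Initial array: [24, 24, 29, 31, 40, 32, 32, 38, 17]

arr[0]=24 > 17: no swap
arr[1]=24 > 17: no swap
arr[2]=29 > 17: no swap
arr[3]=31 > 17: no swap
arr[4]=40 > 17: no swap
arr[5]=32 > 17: no swap
arr[6]=32 > 17: no swap
arr[7]=38 > 17: no swap

Place pivot at position 0: [17, 24, 29, 31, 40, 32, 32, 38, 24]
Pivot position: 0

After partitioning with pivot 17, the array becomes [17, 24, 29, 31, 40, 32, 32, 38, 24]. The pivot is placed at index 0. All elements to the left of the pivot are <= 17, and all elements to the right are > 17.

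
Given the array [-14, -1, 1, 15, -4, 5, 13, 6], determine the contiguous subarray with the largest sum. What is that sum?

Using Kadane's algorithm on [-14, -1, 1, 15, -4, 5, 13, 6]:

Scanning through the array:
Position 1 (value -1): max_ending_here = -1, max_so_far = -1
Position 2 (value 1): max_ending_here = 1, max_so_far = 1
Position 3 (value 15): max_ending_here = 16, max_so_far = 16
Position 4 (value -4): max_ending_here = 12, max_so_far = 16
Position 5 (value 5): max_ending_here = 17, max_so_far = 17
Position 6 (value 13): max_ending_here = 30, max_so_far = 30
Position 7 (value 6): max_ending_here = 36, max_so_far = 36

Maximum subarray: [1, 15, -4, 5, 13, 6]
Maximum sum: 36

The maximum subarray is [1, 15, -4, 5, 13, 6] with sum 36. This subarray runs from index 2 to index 7.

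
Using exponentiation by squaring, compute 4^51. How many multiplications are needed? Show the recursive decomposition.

Computing 4^51 by squaring (build up from 4^1; each line after the first costs one multiplication):

4^1 = 4
4^2 = (4^1)^2 = 4^2 = 16
4^3 = 4 * 4^2 = 4 * 16 = 64
4^6 = (4^3)^2 = 64^2 = 4096
4^12 = (4^6)^2 = 4096^2 = 16777216
4^24 = (4^12)^2 = 16777216^2 = 281474976710656
4^25 = 4 * 4^24 = 4 * 281474976710656 = 1125899906842624
4^50 = (4^25)^2 = 1125899906842624^2 = 1267650600228229401496703205376
4^51 = 4 * 4^50 = 4 * 1267650600228229401496703205376 = 5070602400912917605986812821504

Result: 5070602400912917605986812821504
Multiplications needed: 8 (8 lines after 4^1)

4^51 = 5070602400912917605986812821504. Using exponentiation by squaring, this requires 8 multiplications. The key idea: if the exponent is even, square the half-power; if odd, multiply by the base once.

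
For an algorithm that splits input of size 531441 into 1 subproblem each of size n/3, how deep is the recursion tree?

For divide and conquer with division factor 3:

Problem sizes at each level:
Level 0: 531441
Level 1: 177147
Level 2: 59049
Level 3: 19683
Level 4: 6561
Level 5: 2187
Level 6: 729
Level 7: 243
Level 8: 81
Level 9: 27
Level 10: 9
Level 11: 3
Level 12: 1

The root is level 0 and the size-1 base case is level 12 (the tree spans levels 0 through 12, i.e. 13 levels counting the root), so the depth is the number of divisions: log_3(531441) = 12

The recursion tree depth is log_3(531441) = 12. At each level, the problem size is divided by 3, so it takes 12 divisions to reduce to a base case of size 1. The algorithm makes 1 recursive call at each level.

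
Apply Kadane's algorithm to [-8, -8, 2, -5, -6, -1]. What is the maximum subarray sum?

Using Kadane's algorithm on [-8, -8, 2, -5, -6, -1]:

Scanning through the array:
Position 1 (value -8): max_ending_here = -8, max_so_far = -8
Position 2 (value 2): max_ending_here = 2, max_so_far = 2
Position 3 (value -5): max_ending_here = -3, max_so_far = 2
Position 4 (value -6): max_ending_here = -6, max_so_far = 2
Position 5 (value -1): max_ending_here = -1, max_so_far = 2

Maximum subarray: [2]
Maximum sum: 2

The maximum subarray is [2] with sum 2. This subarray runs from index 2 to index 2.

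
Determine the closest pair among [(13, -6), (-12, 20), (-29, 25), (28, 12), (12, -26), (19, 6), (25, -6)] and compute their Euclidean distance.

Computing all pairwise distances among 7 points:

d((13, -6), (-12, 20)) = 36.0694
d((13, -6), (-29, 25)) = 52.2015
d((13, -6), (28, 12)) = 23.4307
d((13, -6), (12, -26)) = 20.025
d((13, -6), (19, 6)) = 13.4164
d((13, -6), (25, -6)) = 12.0
d((-12, 20), (-29, 25)) = 17.72
d((-12, 20), (28, 12)) = 40.7922
d((-12, 20), (12, -26)) = 51.8845
d((-12, 20), (19, 6)) = 34.0147
d((-12, 20), (25, -6)) = 45.2217
d((-29, 25), (28, 12)) = 58.4637
d((-29, 25), (12, -26)) = 65.437
d((-29, 25), (19, 6)) = 51.6236
d((-29, 25), (25, -6)) = 62.2656
d((28, 12), (12, -26)) = 41.2311
d((28, 12), (19, 6)) = 10.8167 <-- minimum
d((28, 12), (25, -6)) = 18.2483
d((12, -26), (19, 6)) = 32.7567
d((12, -26), (25, -6)) = 23.8537
d((19, 6), (25, -6)) = 13.4164

Closest pair: (28, 12) and (19, 6) with distance 10.8167

The closest pair is (28, 12) and (19, 6) with Euclidean distance 10.8167. For 7 points, brute-force pairwise comparison is shown above. For large n, the divide-and-conquer algorithm (sort by x, recurse on halves, check the dividing strip) achieves O(n log n).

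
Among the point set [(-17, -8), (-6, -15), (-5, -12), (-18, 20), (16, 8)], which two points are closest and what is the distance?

Computing all pairwise distances among 5 points:

d((-17, -8), (-6, -15)) = 13.0384
d((-17, -8), (-5, -12)) = 12.6491
d((-17, -8), (-18, 20)) = 28.0179
d((-17, -8), (16, 8)) = 36.6742
d((-6, -15), (-5, -12)) = 3.1623 <-- minimum
d((-6, -15), (-18, 20)) = 37.0
d((-6, -15), (16, 8)) = 31.8277
d((-5, -12), (-18, 20)) = 34.5398
d((-5, -12), (16, 8)) = 29.0
d((-18, 20), (16, 8)) = 36.0555

Closest pair: (-6, -15) and (-5, -12) with distance 3.1623

The closest pair is (-6, -15) and (-5, -12) with Euclidean distance 3.1623. For 5 points, brute-force pairwise comparison is shown above. For large n, the divide-and-conquer algorithm (sort by x, recurse on halves, check the dividing strip) achieves O(n log n).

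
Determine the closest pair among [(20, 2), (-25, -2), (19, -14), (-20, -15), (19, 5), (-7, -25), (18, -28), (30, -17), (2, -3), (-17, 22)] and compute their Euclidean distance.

Computing all pairwise distances among 10 points:

d((20, 2), (-25, -2)) = 45.1774
d((20, 2), (19, -14)) = 16.0312
d((20, 2), (-20, -15)) = 43.4626
d((20, 2), (19, 5)) = 3.1623 <-- minimum
d((20, 2), (-7, -25)) = 38.1838
d((20, 2), (18, -28)) = 30.0666
d((20, 2), (30, -17)) = 21.4709
d((20, 2), (2, -3)) = 18.6815
d((20, 2), (-17, 22)) = 42.0595
d((-25, -2), (19, -14)) = 45.607
d((-25, -2), (-20, -15)) = 13.9284
d((-25, -2), (19, 5)) = 44.5533
d((-25, -2), (-7, -25)) = 29.2062
d((-25, -2), (18, -28)) = 50.2494
d((-25, -2), (30, -17)) = 57.0088
d((-25, -2), (2, -3)) = 27.0185
d((-25, -2), (-17, 22)) = 25.2982
d((19, -14), (-20, -15)) = 39.0128
d((19, -14), (19, 5)) = 19.0
d((19, -14), (-7, -25)) = 28.2312
d((19, -14), (18, -28)) = 14.0357
d((19, -14), (30, -17)) = 11.4018
d((19, -14), (2, -3)) = 20.2485
d((19, -14), (-17, 22)) = 50.9117
d((-20, -15), (19, 5)) = 43.8292
d((-20, -15), (-7, -25)) = 16.4012
d((-20, -15), (18, -28)) = 40.1622
d((-20, -15), (30, -17)) = 50.04
d((-20, -15), (2, -3)) = 25.0599
d((-20, -15), (-17, 22)) = 37.1214
d((19, 5), (-7, -25)) = 39.6989
d((19, 5), (18, -28)) = 33.0151
d((19, 5), (30, -17)) = 24.5967
d((19, 5), (2, -3)) = 18.7883
d((19, 5), (-17, 22)) = 39.8121
d((-7, -25), (18, -28)) = 25.1794
d((-7, -25), (30, -17)) = 37.855
d((-7, -25), (2, -3)) = 23.7697
d((-7, -25), (-17, 22)) = 48.0521
d((18, -28), (30, -17)) = 16.2788
d((18, -28), (2, -3)) = 29.6816
d((18, -28), (-17, 22)) = 61.0328
d((30, -17), (2, -3)) = 31.305
d((30, -17), (-17, 22)) = 61.0737
d((2, -3), (-17, 22)) = 31.4006

Closest pair: (20, 2) and (19, 5) with distance 3.1623

The closest pair is (20, 2) and (19, 5) with Euclidean distance 3.1623. For 10 points, brute-force pairwise comparison is shown above. For large n, the divide-and-conquer algorithm (sort by x, recurse on halves, check the dividing strip) achieves O(n log n).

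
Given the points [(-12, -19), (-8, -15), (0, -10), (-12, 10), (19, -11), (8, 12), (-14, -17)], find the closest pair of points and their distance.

Computing all pairwise distances among 7 points:

d((-12, -19), (-8, -15)) = 5.6569
d((-12, -19), (0, -10)) = 15.0
d((-12, -19), (-12, 10)) = 29.0
d((-12, -19), (19, -11)) = 32.0156
d((-12, -19), (8, 12)) = 36.8917
d((-12, -19), (-14, -17)) = 2.8284 <-- minimum
d((-8, -15), (0, -10)) = 9.434
d((-8, -15), (-12, 10)) = 25.318
d((-8, -15), (19, -11)) = 27.2947
d((-8, -15), (8, 12)) = 31.3847
d((-8, -15), (-14, -17)) = 6.3246
d((0, -10), (-12, 10)) = 23.3238
d((0, -10), (19, -11)) = 19.0263
d((0, -10), (8, 12)) = 23.4094
d((0, -10), (-14, -17)) = 15.6525
d((-12, 10), (19, -11)) = 37.4433
d((-12, 10), (8, 12)) = 20.0998
d((-12, 10), (-14, -17)) = 27.074
d((19, -11), (8, 12)) = 25.4951
d((19, -11), (-14, -17)) = 33.541
d((8, 12), (-14, -17)) = 36.4005

Closest pair: (-12, -19) and (-14, -17) with distance 2.8284

The closest pair is (-12, -19) and (-14, -17) with Euclidean distance 2.8284. For 7 points, brute-force pairwise comparison is shown above. For large n, the divide-and-conquer algorithm (sort by x, recurse on halves, check the dividing strip) achieves O(n log n).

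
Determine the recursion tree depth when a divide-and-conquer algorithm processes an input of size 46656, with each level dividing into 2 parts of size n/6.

For divide and conquer with division factor 6:

Problem sizes at each level:
Level 0: 46656
Level 1: 7776
Level 2: 1296
Level 3: 216
Level 4: 36
Level 5: 6
Level 6: 1

The root is level 0 and the size-1 base case is level 6 (the tree spans levels 0 through 6, i.e. 7 levels counting the root), so the depth is the number of divisions: log_6(46656) = 6

The recursion tree depth is log_6(46656) = 6. At each level, the problem size is divided by 6, so it takes 6 divisions to reduce to a base case of size 1. The algorithm makes 2 recursive calls at each level.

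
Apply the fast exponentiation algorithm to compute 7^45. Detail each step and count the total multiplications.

Computing 7^45 by squaring (build up from 7^1; each line after the first costs one multiplication):

7^1 = 7
7^2 = (7^1)^2 = 7^2 = 49
7^4 = (7^2)^2 = 49^2 = 2401
7^5 = 7 * 7^4 = 7 * 2401 = 16807
7^10 = (7^5)^2 = 16807^2 = 282475249
7^11 = 7 * 7^10 = 7 * 282475249 = 1977326743
7^22 = (7^11)^2 = 1977326743^2 = 3909821048582988049
7^44 = (7^22)^2 = 3909821048582988049^2 = 15286700631942576193765185769276826401
7^45 = 7 * 7^44 = 7 * 15286700631942576193765185769276826401 = 107006904423598033356356300384937784807

Result: 107006904423598033356356300384937784807
Multiplications needed: 8 (8 lines after 7^1)

7^45 = 107006904423598033356356300384937784807. Using exponentiation by squaring, this requires 8 multiplications. The key idea: if the exponent is even, square the half-power; if odd, multiply by the base once.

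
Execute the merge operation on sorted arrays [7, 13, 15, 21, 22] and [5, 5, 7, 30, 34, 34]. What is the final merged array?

Merging process:

Compare 7 vs 5: take 5 from right. Merged: [5]
Compare 7 vs 5: take 5 from right. Merged: [5, 5]
Compare 7 vs 7: take 7 from left. Merged: [5, 5, 7]
Compare 13 vs 7: take 7 from right. Merged: [5, 5, 7, 7]
Compare 13 vs 30: take 13 from left. Merged: [5, 5, 7, 7, 13]
Compare 15 vs 30: take 15 from left. Merged: [5, 5, 7, 7, 13, 15]
Compare 21 vs 30: take 21 from left. Merged: [5, 5, 7, 7, 13, 15, 21]
Compare 22 vs 30: take 22 from left. Merged: [5, 5, 7, 7, 13, 15, 21, 22]
Append remaining from right: [30, 34, 34]. Merged: [5, 5, 7, 7, 13, 15, 21, 22, 30, 34, 34]

Final merged array: [5, 5, 7, 7, 13, 15, 21, 22, 30, 34, 34]
Total comparisons: 8

The merged array is [5, 5, 7, 7, 13, 15, 21, 22, 30, 34, 34], requiring 8 comparisons. The merge step runs in O(n) time where n is the total number of elements.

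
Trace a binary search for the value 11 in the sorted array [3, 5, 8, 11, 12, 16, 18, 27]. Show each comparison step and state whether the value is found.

Binary search for 11 in [3, 5, 8, 11, 12, 16, 18, 27]:

lo=0, hi=7, mid=3, arr[mid]=11 -> Found target at index 3!

Binary search finds 11 at index 3 after 1 comparisons. The search repeatedly halves the search space by comparing with the middle element.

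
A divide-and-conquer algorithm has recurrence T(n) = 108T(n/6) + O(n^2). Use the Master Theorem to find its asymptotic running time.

Master Theorem for T(n) = 108T(n/6) + O(n^2):

a = 108, b = 6, c = 2
log_b(a) = log_6(108) = 2.6131

Case 1: c = 2 < log_6(108) = 2.6131
T(n) = O(n^(log_6 108))

For T(n) = 108T(n/6) + O(n^2): log_6(108) = 2.6131. This is Case 1 of the Master Theorem (c < log_b(a), work dominated by leaves), giving O(n^(log_6 108)).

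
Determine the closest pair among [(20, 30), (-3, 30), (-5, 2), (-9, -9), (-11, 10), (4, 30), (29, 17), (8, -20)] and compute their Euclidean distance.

Computing all pairwise distances among 8 points:

d((20, 30), (-3, 30)) = 23.0
d((20, 30), (-5, 2)) = 37.5366
d((20, 30), (-9, -9)) = 48.6004
d((20, 30), (-11, 10)) = 36.8917
d((20, 30), (4, 30)) = 16.0
d((20, 30), (29, 17)) = 15.8114
d((20, 30), (8, -20)) = 51.4198
d((-3, 30), (-5, 2)) = 28.0713
d((-3, 30), (-9, -9)) = 39.4588
d((-3, 30), (-11, 10)) = 21.5407
d((-3, 30), (4, 30)) = 7.0 <-- minimum
d((-3, 30), (29, 17)) = 34.5398
d((-3, 30), (8, -20)) = 51.1957
d((-5, 2), (-9, -9)) = 11.7047
d((-5, 2), (-11, 10)) = 10.0
d((-5, 2), (4, 30)) = 29.4109
d((-5, 2), (29, 17)) = 37.1618
d((-5, 2), (8, -20)) = 25.5539
d((-9, -9), (-11, 10)) = 19.105
d((-9, -9), (4, 30)) = 41.1096
d((-9, -9), (29, 17)) = 46.0435
d((-9, -9), (8, -20)) = 20.2485
d((-11, 10), (4, 30)) = 25.0
d((-11, 10), (29, 17)) = 40.6079
d((-11, 10), (8, -20)) = 35.5106
d((4, 30), (29, 17)) = 28.178
d((4, 30), (8, -20)) = 50.1597
d((29, 17), (8, -20)) = 42.5441

Closest pair: (-3, 30) and (4, 30) with distance 7.0

The closest pair is (-3, 30) and (4, 30) with Euclidean distance 7.0. For 8 points, brute-force pairwise comparison is shown above. For large n, the divide-and-conquer algorithm (sort by x, recurse on halves, check the dividing strip) achieves O(n log n).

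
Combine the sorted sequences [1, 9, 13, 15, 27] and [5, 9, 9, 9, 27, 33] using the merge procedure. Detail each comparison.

Merging process:

Compare 1 vs 5: take 1 from left. Merged: [1]
Compare 9 vs 5: take 5 from right. Merged: [1, 5]
Compare 9 vs 9: take 9 from left. Merged: [1, 5, 9]
Compare 13 vs 9: take 9 from right. Merged: [1, 5, 9, 9]
Compare 13 vs 9: take 9 from right. Merged: [1, 5, 9, 9, 9]
Compare 13 vs 9: take 9 from right. Merged: [1, 5, 9, 9, 9, 9]
Compare 13 vs 27: take 13 from left. Merged: [1, 5, 9, 9, 9, 9, 13]
Compare 15 vs 27: take 15 from left. Merged: [1, 5, 9, 9, 9, 9, 13, 15]
Compare 27 vs 27: take 27 from left. Merged: [1, 5, 9, 9, 9, 9, 13, 15, 27]
Append remaining from right: [27, 33]. Merged: [1, 5, 9, 9, 9, 9, 13, 15, 27, 27, 33]

Final merged array: [1, 5, 9, 9, 9, 9, 13, 15, 27, 27, 33]
Total comparisons: 9

The merged array is [1, 5, 9, 9, 9, 9, 13, 15, 27, 27, 33], requiring 9 comparisons. The merge step runs in O(n) time where n is the total number of elements.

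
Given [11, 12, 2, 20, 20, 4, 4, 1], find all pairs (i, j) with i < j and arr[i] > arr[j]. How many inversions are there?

Finding inversions in [11, 12, 2, 20, 20, 4, 4, 1]:

(0, 2): arr[0]=11 > arr[2]=2
(0, 5): arr[0]=11 > arr[5]=4
(0, 6): arr[0]=11 > arr[6]=4
(0, 7): arr[0]=11 > arr[7]=1
(1, 2): arr[1]=12 > arr[2]=2
(1, 5): arr[1]=12 > arr[5]=4
(1, 6): arr[1]=12 > arr[6]=4
(1, 7): arr[1]=12 > arr[7]=1
(2, 7): arr[2]=2 > arr[7]=1
(3, 5): arr[3]=20 > arr[5]=4
(3, 6): arr[3]=20 > arr[6]=4
(3, 7): arr[3]=20 > arr[7]=1
(4, 5): arr[4]=20 > arr[5]=4
(4, 6): arr[4]=20 > arr[6]=4
(4, 7): arr[4]=20 > arr[7]=1
(5, 7): arr[5]=4 > arr[7]=1
(6, 7): arr[6]=4 > arr[7]=1

Total inversions: 17

The array has 17 inversion(s): (0,2), (0,5), (0,6), (0,7), (1,2), (1,5), (1,6), (1,7), (2,7), (3,5), (3,6), (3,7), (4,5), (4,6), (4,7), (5,7), (6,7). Each pair (i,j) satisfies i < j and arr[i] > arr[j].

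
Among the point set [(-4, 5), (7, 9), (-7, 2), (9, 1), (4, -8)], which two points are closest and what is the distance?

Computing all pairwise distances among 5 points:

d((-4, 5), (7, 9)) = 11.7047
d((-4, 5), (-7, 2)) = 4.2426 <-- minimum
d((-4, 5), (9, 1)) = 13.6015
d((-4, 5), (4, -8)) = 15.2643
d((7, 9), (-7, 2)) = 15.6525
d((7, 9), (9, 1)) = 8.2462
d((7, 9), (4, -8)) = 17.2627
d((-7, 2), (9, 1)) = 16.0312
d((-7, 2), (4, -8)) = 14.8661
d((9, 1), (4, -8)) = 10.2956

Closest pair: (-4, 5) and (-7, 2) with distance 4.2426

The closest pair is (-4, 5) and (-7, 2) with Euclidean distance 4.2426. For 5 points, brute-force pairwise comparison is shown above. For large n, the divide-and-conquer algorithm (sort by x, recurse on halves, check the dividing strip) achieves O(n log n).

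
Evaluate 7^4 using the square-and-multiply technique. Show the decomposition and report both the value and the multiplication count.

Computing 7^4 by squaring (build up from 7^1; each line after the first costs one multiplication):

7^1 = 7
7^2 = (7^1)^2 = 7^2 = 49
7^4 = (7^2)^2 = 49^2 = 2401

Result: 2401
Multiplications needed: 2 (2 lines after 7^1)

7^4 = 2401. Using exponentiation by squaring, this requires 2 multiplications. The key idea: if the exponent is even, square the half-power; if odd, multiply by the base once.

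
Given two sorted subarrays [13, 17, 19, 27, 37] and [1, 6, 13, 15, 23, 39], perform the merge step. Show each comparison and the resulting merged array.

Merging process:

Compare 13 vs 1: take 1 from right. Merged: [1]
Compare 13 vs 6: take 6 from right. Merged: [1, 6]
Compare 13 vs 13: take 13 from left. Merged: [1, 6, 13]
Compare 17 vs 13: take 13 from right. Merged: [1, 6, 13, 13]
Compare 17 vs 15: take 15 from right. Merged: [1, 6, 13, 13, 15]
Compare 17 vs 23: take 17 from left. Merged: [1, 6, 13, 13, 15, 17]
Compare 19 vs 23: take 19 from left. Merged: [1, 6, 13, 13, 15, 17, 19]
Compare 27 vs 23: take 23 from right. Merged: [1, 6, 13, 13, 15, 17, 19, 23]
Compare 27 vs 39: take 27 from left. Merged: [1, 6, 13, 13, 15, 17, 19, 23, 27]
Compare 37 vs 39: take 37 from left. Merged: [1, 6, 13, 13, 15, 17, 19, 23, 27, 37]
Append remaining from right: [39]. Merged: [1, 6, 13, 13, 15, 17, 19, 23, 27, 37, 39]

Final merged array: [1, 6, 13, 13, 15, 17, 19, 23, 27, 37, 39]
Total comparisons: 10

The merged array is [1, 6, 13, 13, 15, 17, 19, 23, 27, 37, 39], requiring 10 comparisons. The merge step runs in O(n) time where n is the total number of elements.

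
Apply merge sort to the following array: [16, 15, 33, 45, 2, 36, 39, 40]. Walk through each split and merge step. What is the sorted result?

Merge sort trace:

Split: [16, 15, 33, 45, 2, 36, 39, 40] -> [16, 15, 33, 45] and [2, 36, 39, 40]
  Split: [16, 15, 33, 45] -> [16, 15] and [33, 45]
    Split: [16, 15] -> [16] and [15]
    Merge: [16] + [15] -> [15, 16]
    Split: [33, 45] -> [33] and [45]
    Merge: [33] + [45] -> [33, 45]
  Merge: [15, 16] + [33, 45] -> [15, 16, 33, 45]
  Split: [2, 36, 39, 40] -> [2, 36] and [39, 40]
    Split: [2, 36] -> [2] and [36]
    Merge: [2] + [36] -> [2, 36]
    Split: [39, 40] -> [39] and [40]
    Merge: [39] + [40] -> [39, 40]
  Merge: [2, 36] + [39, 40] -> [2, 36, 39, 40]
Merge: [15, 16, 33, 45] + [2, 36, 39, 40] -> [2, 15, 16, 33, 36, 39, 40, 45]

Final sorted array: [2, 15, 16, 33, 36, 39, 40, 45]

The merge sort proceeds by recursively splitting the array and merging sorted halves.
After all merges, the sorted array is [2, 15, 16, 33, 36, 39, 40, 45].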